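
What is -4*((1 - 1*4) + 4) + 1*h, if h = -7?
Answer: -11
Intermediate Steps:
-4*((1 - 1*4) + 4) + 1*h = -4*((1 - 1*4) + 4) + 1*(-7) = -4*((1 - 4) + 4) - 7 = -4*(-3 + 4) - 7 = -4*1 - 7 = -4 - 7 = -11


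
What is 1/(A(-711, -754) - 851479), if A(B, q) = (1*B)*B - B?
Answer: -1/345247 ≈ -2.8965e-6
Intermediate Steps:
A(B, q) = B² - B (A(B, q) = B*B - B = B² - B)
1/(A(-711, -754) - 851479) = 1/(-711*(-1 - 711) - 851479) = 1/(-711*(-712) - 851479) = 1/(506232 - 851479) = 1/(-345247) = -1/345247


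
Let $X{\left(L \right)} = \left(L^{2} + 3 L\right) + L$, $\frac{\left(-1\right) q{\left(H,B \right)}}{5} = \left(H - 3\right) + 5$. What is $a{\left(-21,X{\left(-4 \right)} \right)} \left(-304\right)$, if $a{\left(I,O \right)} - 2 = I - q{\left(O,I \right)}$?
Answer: $2736$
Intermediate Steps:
$q{\left(H,B \right)} = -10 - 5 H$ ($q{\left(H,B \right)} = - 5 \left(\left(H - 3\right) + 5\right) = - 5 \left(\left(-3 + H\right) + 5\right) = - 5 \left(2 + H\right) = -10 - 5 H$)
$X{\left(L \right)} = L^{2} + 4 L$
$a{\left(I,O \right)} = 12 + I + 5 O$ ($a{\left(I,O \right)} = 2 - \left(-10 - I - 5 O\right) = 2 + \left(I + \left(10 + 5 O\right)\right) = 2 + \left(10 + I + 5 O\right) = 12 + I + 5 O$)
$a{\left(-21,X{\left(-4 \right)} \right)} \left(-304\right) = \left(12 - 21 + 5 \left(- 4 \left(4 - 4\right)\right)\right) \left(-304\right) = \left(12 - 21 + 5 \left(\left(-4\right) 0\right)\right) \left(-304\right) = \left(12 - 21 + 5 \cdot 0\right) \left(-304\right) = \left(12 - 21 + 0\right) \left(-304\right) = \left(-9\right) \left(-304\right) = 2736$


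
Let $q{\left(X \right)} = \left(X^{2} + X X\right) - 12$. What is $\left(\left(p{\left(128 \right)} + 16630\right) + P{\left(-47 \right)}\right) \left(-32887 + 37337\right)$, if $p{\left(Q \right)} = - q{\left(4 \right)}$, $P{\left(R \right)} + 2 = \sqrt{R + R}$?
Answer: $73905600 + 4450 i \sqrt{94} \approx 7.3906 \cdot 10^{7} + 43144.0 i$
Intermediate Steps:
$q{\left(X \right)} = -12 + 2 X^{2}$ ($q{\left(X \right)} = \left(X^{2} + X^{2}\right) - 12 = 2 X^{2} - 12 = -12 + 2 X^{2}$)
$P{\left(R \right)} = -2 + \sqrt{2} \sqrt{R}$ ($P{\left(R \right)} = -2 + \sqrt{R + R} = -2 + \sqrt{2 R} = -2 + \sqrt{2} \sqrt{R}$)
$p{\left(Q \right)} = -20$ ($p{\left(Q \right)} = - (-12 + 2 \cdot 4^{2}) = - (-12 + 2 \cdot 16) = - (-12 + 32) = \left(-1\right) 20 = -20$)
$\left(\left(p{\left(128 \right)} + 16630\right) + P{\left(-47 \right)}\right) \left(-32887 + 37337\right) = \left(\left(-20 + 16630\right) - \left(2 - \sqrt{2} \sqrt{-47}\right)\right) \left(-32887 + 37337\right) = \left(16610 - \left(2 - \sqrt{2} i \sqrt{47}\right)\right) 4450 = \left(16610 - \left(2 - i \sqrt{94}\right)\right) 4450 = \left(16608 + i \sqrt{94}\right) 4450 = 73905600 + 4450 i \sqrt{94}$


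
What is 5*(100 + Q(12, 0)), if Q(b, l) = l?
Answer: 500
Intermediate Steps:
5*(100 + Q(12, 0)) = 5*(100 + 0) = 5*100 = 500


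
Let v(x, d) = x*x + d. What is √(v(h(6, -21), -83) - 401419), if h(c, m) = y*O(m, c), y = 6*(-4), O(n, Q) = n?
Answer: I*√147486 ≈ 384.04*I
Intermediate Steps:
y = -24
h(c, m) = -24*m
v(x, d) = d + x² (v(x, d) = x² + d = d + x²)
√(v(h(6, -21), -83) - 401419) = √((-83 + (-24*(-21))²) - 401419) = √((-83 + 504²) - 401419) = √((-83 + 254016) - 401419) = √(253933 - 401419) = √(-147486) = I*√147486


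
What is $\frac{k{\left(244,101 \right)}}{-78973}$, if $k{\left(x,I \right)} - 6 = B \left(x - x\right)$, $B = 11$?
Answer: $- \frac{6}{78973} \approx -7.5975 \cdot 10^{-5}$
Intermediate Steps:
$k{\left(x,I \right)} = 6$ ($k{\left(x,I \right)} = 6 + 11 \left(x - x\right) = 6 + 11 \cdot 0 = 6 + 0 = 6$)
$\frac{k{\left(244,101 \right)}}{-78973} = \frac{6}{-78973} = 6 \left(- \frac{1}{78973}\right) = - \frac{6}{78973}$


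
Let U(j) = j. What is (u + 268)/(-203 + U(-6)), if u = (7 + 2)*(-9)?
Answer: -17/19 ≈ -0.89474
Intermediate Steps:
u = -81 (u = 9*(-9) = -81)
(u + 268)/(-203 + U(-6)) = (-81 + 268)/(-203 - 6) = 187/(-209) = 187*(-1/209) = -17/19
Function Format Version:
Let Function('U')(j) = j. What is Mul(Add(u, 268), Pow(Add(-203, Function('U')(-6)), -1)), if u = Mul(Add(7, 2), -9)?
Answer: Rational(-17, 19) ≈ -0.89474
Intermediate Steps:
u = -81 (u = Mul(9, -9) = -81)
Mul(Add(u, 268), Pow(Add(-203, Function('U')(-6)), -1)) = Mul(Add(-81, 268), Pow(Add(-203, -6), -1)) = Mul(187, Pow(-209, -1)) = Mul(187, Rational(-1, 209)) = Rational(-17, 19)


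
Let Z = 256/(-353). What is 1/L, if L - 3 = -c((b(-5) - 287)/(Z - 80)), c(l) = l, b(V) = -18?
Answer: -28496/22177 ≈ -1.2849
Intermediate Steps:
Z = -256/353 (Z = 256*(-1/353) = -256/353 ≈ -0.72521)
L = -22177/28496 (L = 3 - (-18 - 287)/(-256/353 - 80) = 3 - (-305)/(-28496/353) = 3 - (-305)*(-353)/28496 = 3 - 1*107665/28496 = 3 - 107665/28496 = -22177/28496 ≈ -0.77825)
1/L = 1/(-22177/28496) = -28496/22177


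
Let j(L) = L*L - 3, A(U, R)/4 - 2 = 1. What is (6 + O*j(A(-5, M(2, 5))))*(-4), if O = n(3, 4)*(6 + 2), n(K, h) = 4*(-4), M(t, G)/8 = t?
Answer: 72168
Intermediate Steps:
M(t, G) = 8*t
n(K, h) = -16
A(U, R) = 12 (A(U, R) = 8 + 4*1 = 8 + 4 = 12)
O = -128 (O = -16*(6 + 2) = -16*8 = -128)
j(L) = -3 + L**2 (j(L) = L**2 - 3 = -3 + L**2)
(6 + O*j(A(-5, M(2, 5))))*(-4) = (6 - 128*(-3 + 12**2))*(-4) = (6 - 128*(-3 + 144))*(-4) = (6 - 128*141)*(-4) = (6 - 18048)*(-4) = -18042*(-4) = 72168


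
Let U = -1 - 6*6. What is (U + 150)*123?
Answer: 13899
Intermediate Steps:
U = -37 (U = -1 - 36 = -37)
(U + 150)*123 = (-37 + 150)*123 = 113*123 = 13899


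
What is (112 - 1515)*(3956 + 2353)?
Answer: -8851527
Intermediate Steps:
(112 - 1515)*(3956 + 2353) = -1403*6309 = -8851527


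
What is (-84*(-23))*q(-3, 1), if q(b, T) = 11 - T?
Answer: 19320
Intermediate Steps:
(-84*(-23))*q(-3, 1) = (-84*(-23))*(11 - 1*1) = 1932*(11 - 1) = 1932*10 = 19320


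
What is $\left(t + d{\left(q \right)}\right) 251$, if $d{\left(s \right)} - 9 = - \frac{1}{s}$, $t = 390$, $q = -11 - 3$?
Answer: $\frac{1402337}{14} \approx 1.0017 \cdot 10^{5}$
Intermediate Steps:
$q = -14$
$d{\left(s \right)} = 9 - \frac{1}{s}$
$\left(t + d{\left(q \right)}\right) 251 = \left(390 + \left(9 - \frac{1}{-14}\right)\right) 251 = \left(390 + \left(9 - - \frac{1}{14}\right)\right) 251 = \left(390 + \left(9 + \frac{1}{14}\right)\right) 251 = \left(390 + \frac{127}{14}\right) 251 = \frac{5587}{14} \cdot 251 = \frac{1402337}{14}$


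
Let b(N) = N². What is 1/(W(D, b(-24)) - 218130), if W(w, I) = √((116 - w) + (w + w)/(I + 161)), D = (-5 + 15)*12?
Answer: -80380905/17533486809004 - I*√498949/17533486809004 ≈ -4.5844e-6 - 4.0286e-11*I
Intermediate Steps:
D = 120 (D = 10*12 = 120)
W(w, I) = √(116 - w + 2*w/(161 + I)) (W(w, I) = √((116 - w) + (2*w)/(161 + I)) = √((116 - w) + 2*w/(161 + I)) = √(116 - w + 2*w/(161 + I)))
1/(W(D, b(-24)) - 218130) = 1/(√((2*120 - (-116 + 120)*(161 + (-24)²))/(161 + (-24)²)) - 218130) = 1/(√((240 - 1*4*(161 + 576))/(161 + 576)) - 218130) = 1/(√((240 - 1*4*737)/737) - 218130) = 1/(√((240 - 2948)/737) - 218130) = 1/(√((1/737)*(-2708)) - 218130) = 1/(√(-2708/737) - 218130) = 1/(2*I*√498949/737 - 218130) = 1/(-218130 + 2*I*√498949/737)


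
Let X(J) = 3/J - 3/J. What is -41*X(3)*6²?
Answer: 0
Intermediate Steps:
X(J) = 0
-41*X(3)*6² = -41*0*6² = 0*36 = 0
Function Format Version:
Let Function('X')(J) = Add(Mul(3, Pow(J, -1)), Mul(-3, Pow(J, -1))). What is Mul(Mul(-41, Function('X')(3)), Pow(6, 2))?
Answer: 0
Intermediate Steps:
Function('X')(J) = 0
Mul(Mul(-41, Function('X')(3)), Pow(6, 2)) = Mul(Mul(-41, 0), Pow(6, 2)) = Mul(0, 36) = 0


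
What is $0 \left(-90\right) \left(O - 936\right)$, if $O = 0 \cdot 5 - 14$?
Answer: $0$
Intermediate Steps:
$O = -14$ ($O = 0 - 14 = -14$)
$0 \left(-90\right) \left(O - 936\right) = 0 \left(-90\right) \left(-14 - 936\right) = 0 \left(-950\right) = 0$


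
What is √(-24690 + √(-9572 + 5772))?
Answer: √(-24690 + 10*I*√38) ≈ 0.196 + 157.13*I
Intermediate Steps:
√(-24690 + √(-9572 + 5772)) = √(-24690 + √(-3800)) = √(-24690 + 10*I*√38)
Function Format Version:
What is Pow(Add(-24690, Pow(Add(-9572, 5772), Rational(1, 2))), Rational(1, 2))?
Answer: Pow(Add(-24690, Mul(10, I, Pow(38, Rational(1, 2)))), Rational(1, 2)) ≈ Add(0.196, Mul(157.13, I))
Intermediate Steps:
Pow(Add(-24690, Pow(Add(-9572, 5772), Rational(1, 2))), Rational(1, 2)) = Pow(Add(-24690, Pow(-3800, Rational(1, 2))), Rational(1, 2)) = Pow(Add(-24690, Mul(10, I, Pow(38, Rational(1, 2)))), Rational(1, 2))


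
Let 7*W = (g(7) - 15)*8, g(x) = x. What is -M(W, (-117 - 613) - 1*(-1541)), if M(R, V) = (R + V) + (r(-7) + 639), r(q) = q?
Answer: -10037/7 ≈ -1433.9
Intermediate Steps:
W = -64/7 (W = ((7 - 15)*8)/7 = (-8*8)/7 = (1/7)*(-64) = -64/7 ≈ -9.1429)
M(R, V) = 632 + R + V (M(R, V) = (R + V) + (-7 + 639) = (R + V) + 632 = 632 + R + V)
-M(W, (-117 - 613) - 1*(-1541)) = -(632 - 64/7 + ((-117 - 613) - 1*(-1541))) = -(632 - 64/7 + (-730 + 1541)) = -(632 - 64/7 + 811) = -1*10037/7 = -10037/7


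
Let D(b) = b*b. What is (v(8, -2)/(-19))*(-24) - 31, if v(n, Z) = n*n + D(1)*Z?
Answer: 899/19 ≈ 47.316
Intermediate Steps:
D(b) = b²
v(n, Z) = Z + n² (v(n, Z) = n*n + 1²*Z = n² + 1*Z = n² + Z = Z + n²)
(v(8, -2)/(-19))*(-24) - 31 = ((-2 + 8²)/(-19))*(-24) - 31 = ((-2 + 64)*(-1/19))*(-24) - 31 = (62*(-1/19))*(-24) - 31 = -62/19*(-24) - 31 = 1488/19 - 31 = 899/19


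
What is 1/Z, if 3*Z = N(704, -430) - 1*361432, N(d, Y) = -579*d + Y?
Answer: -3/769478 ≈ -3.8987e-6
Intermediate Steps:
N(d, Y) = Y - 579*d
Z = -769478/3 (Z = ((-430 - 579*704) - 1*361432)/3 = ((-430 - 407616) - 361432)/3 = (-408046 - 361432)/3 = (⅓)*(-769478) = -769478/3 ≈ -2.5649e+5)
1/Z = 1/(-769478/3) = -3/769478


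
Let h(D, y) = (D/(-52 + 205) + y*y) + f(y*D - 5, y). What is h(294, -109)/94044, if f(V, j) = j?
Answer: 300235/2398122 ≈ 0.12520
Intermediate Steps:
h(D, y) = y + y**2 + D/153 (h(D, y) = (D/(-52 + 205) + y*y) + y = (D/153 + y**2) + y = (y**2 + D/153) + y = y + y**2 + D/153)
h(294, -109)/94044 = (-109 + (-109)**2 + (1/153)*294)/94044 = (-109 + 11881 + 98/51)*(1/94044) = (600470/51)*(1/94044) = 300235/2398122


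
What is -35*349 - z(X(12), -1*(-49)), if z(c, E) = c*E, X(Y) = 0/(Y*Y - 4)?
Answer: -12215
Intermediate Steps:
X(Y) = 0 (X(Y) = 0/(Y² - 4) = 0/(-4 + Y²) = 0)
z(c, E) = E*c
-35*349 - z(X(12), -1*(-49)) = -35*349 - (-1*(-49))*0 = -12215 - 49*0 = -12215 - 1*0 = -12215 + 0 = -12215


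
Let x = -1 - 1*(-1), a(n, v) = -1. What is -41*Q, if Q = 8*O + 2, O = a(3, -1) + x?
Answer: 246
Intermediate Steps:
x = 0 (x = -1 + 1 = 0)
O = -1 (O = -1 + 0 = -1)
Q = -6 (Q = 8*(-1) + 2 = -8 + 2 = -6)
-41*Q = -41*(-6) = 246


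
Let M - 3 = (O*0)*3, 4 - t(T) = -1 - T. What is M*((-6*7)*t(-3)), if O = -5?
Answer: -252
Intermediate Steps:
t(T) = 5 + T (t(T) = 4 - (-1 - T) = 4 + (1 + T) = 5 + T)
M = 3 (M = 3 - 5*0*3 = 3 + 0*3 = 3 + 0 = 3)
M*((-6*7)*t(-3)) = 3*((-6*7)*(5 - 3)) = 3*(-42*2) = 3*(-84) = -252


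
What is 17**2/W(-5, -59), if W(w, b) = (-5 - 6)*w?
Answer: 289/55 ≈ 5.2545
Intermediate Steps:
W(w, b) = -11*w
17**2/W(-5, -59) = 17**2/((-11*(-5))) = 289/55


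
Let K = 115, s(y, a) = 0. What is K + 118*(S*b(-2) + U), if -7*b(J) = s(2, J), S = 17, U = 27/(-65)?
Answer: 4289/65 ≈ 65.985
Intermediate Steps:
U = -27/65 (U = 27*(-1/65) = -27/65 ≈ -0.41538)
b(J) = 0 (b(J) = -1/7*0 = 0)
K + 118*(S*b(-2) + U) = 115 + 118*(17*0 - 27/65) = 115 + 118*(0 - 27/65) = 115 + 118*(-27/65) = 115 - 3186/65 = 4289/65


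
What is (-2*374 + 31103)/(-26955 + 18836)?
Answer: -30355/8119 ≈ -3.7388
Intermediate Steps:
(-2*374 + 31103)/(-26955 + 18836) = (-748 + 31103)/(-8119) = 30355*(-1/8119) = -30355/8119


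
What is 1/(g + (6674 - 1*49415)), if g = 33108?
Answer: -1/9633 ≈ -0.00010381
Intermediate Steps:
1/(g + (6674 - 1*49415)) = 1/(33108 + (6674 - 1*49415)) = 1/(33108 + (6674 - 49415)) = 1/(33108 - 42741) = 1/(-9633) = -1/9633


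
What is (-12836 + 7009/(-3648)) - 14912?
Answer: -101231713/3648 ≈ -27750.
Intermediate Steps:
(-12836 + 7009/(-3648)) - 14912 = (-12836 + 7009*(-1/3648)) - 14912 = (-12836 - 7009/3648) - 14912 = -46832737/3648 - 14912 = -101231713/3648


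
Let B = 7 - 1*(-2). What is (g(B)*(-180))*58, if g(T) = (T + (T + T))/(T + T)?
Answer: -15660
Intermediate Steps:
B = 9 (B = 7 + 2 = 9)
g(T) = 3/2 (g(T) = (T + 2*T)/((2*T)) = (3*T)*(1/(2*T)) = 3/2)
(g(B)*(-180))*58 = ((3/2)*(-180))*58 = -270*58 = -15660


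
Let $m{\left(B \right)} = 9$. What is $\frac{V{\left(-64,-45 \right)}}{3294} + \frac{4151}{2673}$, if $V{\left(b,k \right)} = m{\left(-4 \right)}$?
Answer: $\frac{507313}{326106} \approx 1.5557$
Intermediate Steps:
$V{\left(b,k \right)} = 9$
$\frac{V{\left(-64,-45 \right)}}{3294} + \frac{4151}{2673} = \frac{9}{3294} + \frac{4151}{2673} = 9 \cdot \frac{1}{3294} + 4151 \cdot \frac{1}{2673} = \frac{1}{366} + \frac{4151}{2673} = \frac{507313}{326106}$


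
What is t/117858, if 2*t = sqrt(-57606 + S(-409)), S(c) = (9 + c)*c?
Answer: sqrt(105994)/235716 ≈ 0.0013812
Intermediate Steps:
S(c) = c*(9 + c)
t = sqrt(105994)/2 (t = sqrt(-57606 - 409*(9 - 409))/2 = sqrt(-57606 - 409*(-400))/2 = sqrt(-57606 + 163600)/2 = sqrt(105994)/2 ≈ 162.78)
t/117858 = (sqrt(105994)/2)/117858 = (sqrt(105994)/2)*(1/117858) = sqrt(105994)/235716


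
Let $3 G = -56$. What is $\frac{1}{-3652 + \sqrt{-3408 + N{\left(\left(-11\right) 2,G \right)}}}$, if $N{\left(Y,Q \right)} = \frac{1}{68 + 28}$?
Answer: $- \frac{350592}{1280689151} - \frac{4 i \sqrt{1963002}}{1280689151} \approx -0.00027375 - 4.376 \cdot 10^{-6} i$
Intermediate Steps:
$G = - \frac{56}{3}$ ($G = \frac{1}{3} \left(-56\right) = - \frac{56}{3} \approx -18.667$)
$N{\left(Y,Q \right)} = \frac{1}{96}$
$\frac{1}{-3652 + \sqrt{-3408 + N{\left(\left(-11\right) 2,G \right)}}} = \frac{1}{-3652 + \sqrt{-3408 + \frac{1}{96}}} = \frac{1}{-3652 + \sqrt{- \frac{327167}{96}}} = \frac{1}{-3652 + \frac{i \sqrt{1963002}}{24}}$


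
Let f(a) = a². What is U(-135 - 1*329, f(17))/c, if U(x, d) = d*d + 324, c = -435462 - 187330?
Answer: -83845/622792 ≈ -0.13463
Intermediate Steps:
c = -622792
U(x, d) = 324 + d² (U(x, d) = d² + 324 = 324 + d²)
U(-135 - 1*329, f(17))/c = (324 + (17²)²)/(-622792) = (324 + 289²)*(-1/622792) = (324 + 83521)*(-1/622792) = 83845*(-1/622792) = -83845/622792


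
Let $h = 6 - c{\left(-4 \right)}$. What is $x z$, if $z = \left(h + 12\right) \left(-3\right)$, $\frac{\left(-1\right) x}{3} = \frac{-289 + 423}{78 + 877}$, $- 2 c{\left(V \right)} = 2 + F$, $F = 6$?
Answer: $\frac{26532}{955} \approx 27.782$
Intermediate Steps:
$c{\left(V \right)} = -4$ ($c{\left(V \right)} = - \frac{2 + 6}{2} = \left(- \frac{1}{2}\right) 8 = -4$)
$h = 10$ ($h = 6 - -4 = 6 + 4 = 10$)
$x = - \frac{402}{955}$ ($x = - 3 \frac{-289 + 423}{78 + 877} = - 3 \cdot \frac{134}{955} = - 3 \cdot 134 \cdot \frac{1}{955} = \left(-3\right) \frac{134}{955} = - \frac{402}{955} \approx -0.42094$)
$z = -66$ ($z = \left(10 + 12\right) \left(-3\right) = 22 \left(-3\right) = -66$)
$x z = \left(- \frac{402}{955}\right) \left(-66\right) = \frac{26532}{955}$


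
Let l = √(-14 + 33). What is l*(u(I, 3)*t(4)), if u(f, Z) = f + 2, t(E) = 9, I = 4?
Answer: 54*√19 ≈ 235.38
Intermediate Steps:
u(f, Z) = 2 + f
l = √19 ≈ 4.3589
l*(u(I, 3)*t(4)) = √19*((2 + 4)*9) = √19*(6*9) = √19*54 = 54*√19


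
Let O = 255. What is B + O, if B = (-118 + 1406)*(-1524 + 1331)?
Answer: -248329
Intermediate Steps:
B = -248584 (B = 1288*(-193) = -248584)
B + O = -248584 + 255 = -248329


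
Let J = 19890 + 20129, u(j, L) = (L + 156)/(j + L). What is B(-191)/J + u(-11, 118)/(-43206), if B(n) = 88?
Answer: 197931245/92504758899 ≈ 0.0021397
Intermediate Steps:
u(j, L) = (156 + L)/(L + j)
J = 40019
B(-191)/J + u(-11, 118)/(-43206) = 88/40019 + ((156 + 118)/(118 - 11))/(-43206) = 88*(1/40019) + (274/107)*(-1/43206) = 88/40019 + ((1/107)*274)*(-1/43206) = 88/40019 + (274/107)*(-1/43206) = 88/40019 - 137/2311521 = 197931245/92504758899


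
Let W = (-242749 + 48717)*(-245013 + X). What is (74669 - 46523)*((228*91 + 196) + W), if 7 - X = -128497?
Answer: 636282414799872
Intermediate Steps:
X = 128504 (X = 7 - 1*(-128497) = 7 + 128497 = 128504)
W = 22606474288 (W = (-242749 + 48717)*(-245013 + 128504) = -194032*(-116509) = 22606474288)
(74669 - 46523)*((228*91 + 196) + W) = (74669 - 46523)*((228*91 + 196) + 22606474288) = 28146*((20748 + 196) + 22606474288) = 28146*(20944 + 22606474288) = 28146*22606495232 = 636282414799872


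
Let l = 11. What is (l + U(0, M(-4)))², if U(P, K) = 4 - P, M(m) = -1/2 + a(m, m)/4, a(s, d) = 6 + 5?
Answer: 225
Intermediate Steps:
a(s, d) = 11
M(m) = 9/4 (M(m) = -1/2 + 11/4 = -1*½ + 11*(¼) = -½ + 11/4 = 9/4)
(l + U(0, M(-4)))² = (11 + (4 - 1*0))² = (11 + (4 + 0))² = (11 + 4)² = 15² = 225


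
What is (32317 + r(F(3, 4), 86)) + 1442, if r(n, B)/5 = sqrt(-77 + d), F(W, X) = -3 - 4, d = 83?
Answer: 33759 + 5*sqrt(6) ≈ 33771.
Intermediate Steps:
F(W, X) = -7
r(n, B) = 5*sqrt(6) (r(n, B) = 5*sqrt(-77 + 83) = 5*sqrt(6))
(32317 + r(F(3, 4), 86)) + 1442 = (32317 + 5*sqrt(6)) + 1442 = 33759 + 5*sqrt(6)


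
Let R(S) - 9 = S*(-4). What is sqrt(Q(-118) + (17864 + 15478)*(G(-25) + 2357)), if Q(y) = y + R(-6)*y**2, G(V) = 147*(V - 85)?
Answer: 2*I*sqrt(115023418) ≈ 21450.0*I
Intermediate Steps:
R(S) = 9 - 4*S (R(S) = 9 + S*(-4) = 9 - 4*S)
G(V) = -12495 + 147*V (G(V) = 147*(-85 + V) = -12495 + 147*V)
Q(y) = y + 33*y**2 (Q(y) = y + (9 - 4*(-6))*y**2 = y + (9 + 24)*y**2 = y + 33*y**2)
sqrt(Q(-118) + (17864 + 15478)*(G(-25) + 2357)) = sqrt(-118*(1 + 33*(-118)) + (17864 + 15478)*((-12495 + 147*(-25)) + 2357)) = sqrt(-118*(1 - 3894) + 33342*((-12495 - 3675) + 2357)) = sqrt(-118*(-3893) + 33342*(-16170 + 2357)) = sqrt(459374 + 33342*(-13813)) = sqrt(459374 - 460553046) = sqrt(-460093672) = 2*I*sqrt(115023418)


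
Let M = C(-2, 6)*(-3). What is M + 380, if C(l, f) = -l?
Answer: 374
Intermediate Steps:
M = -6 (M = -1*(-2)*(-3) = 2*(-3) = -6)
M + 380 = -6 + 380 = 374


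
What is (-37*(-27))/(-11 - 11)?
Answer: -999/22 ≈ -45.409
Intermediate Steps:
(-37*(-27))/(-11 - 11) = 999/(-22) = 999*(-1/22) = -999/22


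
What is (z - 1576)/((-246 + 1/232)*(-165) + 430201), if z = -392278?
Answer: -91374128/109223347 ≈ -0.83658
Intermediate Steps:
(z - 1576)/((-246 + 1/232)*(-165) + 430201) = (-392278 - 1576)/((-246 + 1/232)*(-165) + 430201) = -393854/((-246 + 1/232)*(-165) + 430201) = -393854/(-57071/232*(-165) + 430201) = -393854/(9416715/232 + 430201) = -393854/109223347/232 = -393854*232/109223347 = -91374128/109223347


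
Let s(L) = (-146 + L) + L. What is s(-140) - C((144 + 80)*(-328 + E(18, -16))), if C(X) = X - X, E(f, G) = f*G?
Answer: -426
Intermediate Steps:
E(f, G) = G*f
s(L) = -146 + 2*L
C(X) = 0
s(-140) - C((144 + 80)*(-328 + E(18, -16))) = (-146 + 2*(-140)) - 1*0 = (-146 - 280) + 0 = -426 + 0 = -426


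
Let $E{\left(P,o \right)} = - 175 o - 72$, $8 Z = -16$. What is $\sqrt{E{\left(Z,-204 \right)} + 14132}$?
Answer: $4 \sqrt{3110} \approx 223.07$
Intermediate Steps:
$Z = -2$ ($Z = \frac{1}{8} \left(-16\right) = -2$)
$E{\left(P,o \right)} = -72 - 175 o$
$\sqrt{E{\left(Z,-204 \right)} + 14132} = \sqrt{\left(-72 - -35700\right) + 14132} = \sqrt{\left(-72 + 35700\right) + 14132} = \sqrt{35628 + 14132} = \sqrt{49760} = 4 \sqrt{3110}$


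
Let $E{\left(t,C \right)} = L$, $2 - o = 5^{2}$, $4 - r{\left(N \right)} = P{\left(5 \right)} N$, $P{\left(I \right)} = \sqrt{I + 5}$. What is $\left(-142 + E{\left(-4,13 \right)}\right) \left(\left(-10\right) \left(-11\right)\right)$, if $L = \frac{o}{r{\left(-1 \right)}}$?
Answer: $- \frac{51920}{3} + \frac{1265 \sqrt{10}}{3} \approx -15973.0$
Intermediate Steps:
$P{\left(I \right)} = \sqrt{5 + I}$
$r{\left(N \right)} = 4 - N \sqrt{10}$ ($r{\left(N \right)} = 4 - \sqrt{5 + 5} N = 4 - \sqrt{10} N = 4 - N \sqrt{10}$)
$o = -23$ ($o = 2 - 5^{2} = 2 - 25 = -23$)
$L = - \frac{23}{4 + \sqrt{10}}$ ($L = - \frac{23}{4 - - \sqrt{10}} = - \frac{23}{4 + \sqrt{10}} \approx -3.2113$)
$E{\left(t,C \right)} = - \frac{46}{3} + \frac{23 \sqrt{10}}{6}$
$\left(-142 + E{\left(-4,13 \right)}\right) \left(\left(-10\right) \left(-11\right)\right) = \left(-142 - \left(\frac{46}{3} - \frac{23 \sqrt{10}}{6}\right)\right) \left(\left(-10\right) \left(-11\right)\right) = \left(- \frac{472}{3} + \frac{23 \sqrt{10}}{6}\right) 110 = - \frac{51920}{3} + \frac{1265 \sqrt{10}}{3}$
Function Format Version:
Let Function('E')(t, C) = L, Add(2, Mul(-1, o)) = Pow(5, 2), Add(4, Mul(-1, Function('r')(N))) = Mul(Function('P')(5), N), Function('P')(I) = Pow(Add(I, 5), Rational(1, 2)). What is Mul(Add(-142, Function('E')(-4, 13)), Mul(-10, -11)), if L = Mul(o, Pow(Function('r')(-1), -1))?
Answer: Add(Rational(-51920, 3), Mul(Rational(1265, 3), Pow(10, Rational(1, 2)))) ≈ -15973.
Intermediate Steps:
Function('P')(I) = Pow(Add(5, I), Rational(1, 2))
Function('r')(N) = Add(4, Mul(-1, N, Pow(10, Rational(1, 2)))) (Function('r')(N) = Add(4, Mul(-1, Mul(Pow(Add(5, 5), Rational(1, 2)), N))) = Add(4, Mul(-1, Mul(Pow(10, Rational(1, 2)), N))) = Add(4, Mul(-1, Mul(N, Pow(10, Rational(1, 2))))) = Add(4, Mul(-1, N, Pow(10, Rational(1, 2)))))
o = -23 (o = Add(2, Mul(-1, Pow(5, 2))) = Add(2, Mul(-1, 25)) = Add(2, -25) = -23)
L = Mul(-23, Pow(Add(4, Pow(10, Rational(1, 2))), -1)) (L = Mul(-23, Pow(Add(4, Mul(-1, -1, Pow(10, Rational(1, 2)))), -1)) = Mul(-23, Pow(Add(4, Pow(10, Rational(1, 2))), -1)) ≈ -3.2113)
Function('E')(t, C) = Add(Rational(-46, 3), Mul(Rational(23, 6), Pow(10, Rational(1, 2))))
Mul(Add(-142, Function('E')(-4, 13)), Mul(-10, -11)) = Mul(Add(-142, Add(Rational(-46, 3), Mul(Rational(23, 6), Pow(10, Rational(1, 2))))), Mul(-10, -11)) = Mul(Add(Rational(-472, 3), Mul(Rational(23, 6), Pow(10, Rational(1, 2)))), 110) = Add(Rational(-51920, 3), Mul(Rational(1265, 3), Pow(10, Rational(1, 2))))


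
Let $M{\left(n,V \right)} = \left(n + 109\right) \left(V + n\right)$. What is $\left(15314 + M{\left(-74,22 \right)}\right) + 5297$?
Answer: $18791$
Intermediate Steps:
$M{\left(n,V \right)} = \left(109 + n\right) \left(V + n\right)$
$\left(15314 + M{\left(-74,22 \right)}\right) + 5297 = \left(15314 + \left(\left(-74\right)^{2} + 109 \cdot 22 + 109 \left(-74\right) + 22 \left(-74\right)\right)\right) + 5297 = \left(15314 + \left(5476 + 2398 - 8066 - 1628\right)\right) + 5297 = \left(15314 - 1820\right) + 5297 = 13494 + 5297 = 18791$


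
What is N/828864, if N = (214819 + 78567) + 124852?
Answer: 209119/414432 ≈ 0.50459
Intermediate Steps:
N = 418238 (N = 293386 + 124852 = 418238)
N/828864 = 418238/828864 = 418238*(1/828864) = 209119/414432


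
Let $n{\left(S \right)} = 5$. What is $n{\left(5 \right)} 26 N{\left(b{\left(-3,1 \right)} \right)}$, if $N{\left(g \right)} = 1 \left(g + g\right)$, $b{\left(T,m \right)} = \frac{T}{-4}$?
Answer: $195$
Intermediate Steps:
$b{\left(T,m \right)} = - \frac{T}{4}$ ($b{\left(T,m \right)} = T \left(- \frac{1}{4}\right) = - \frac{T}{4}$)
$N{\left(g \right)} = 2 g$ ($N{\left(g \right)} = 1 \cdot 2 g = 2 g$)
$n{\left(5 \right)} 26 N{\left(b{\left(-3,1 \right)} \right)} = 5 \cdot 26 \cdot 2 \left(\left(- \frac{1}{4}\right) \left(-3\right)\right) = 130 \cdot 2 \cdot \frac{3}{4} = 130 \cdot \frac{3}{2} = 195$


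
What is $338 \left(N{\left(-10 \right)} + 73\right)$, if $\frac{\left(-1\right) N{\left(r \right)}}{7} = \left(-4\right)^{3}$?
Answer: $176098$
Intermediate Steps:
$N{\left(r \right)} = 448$ ($N{\left(r \right)} = - 7 \left(-4\right)^{3} = \left(-7\right) \left(-64\right) = 448$)
$338 \left(N{\left(-10 \right)} + 73\right) = 338 \left(448 + 73\right) = 338 \cdot 521 = 176098$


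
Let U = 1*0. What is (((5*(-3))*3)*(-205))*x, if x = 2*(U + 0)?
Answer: 0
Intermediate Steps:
U = 0
x = 0 (x = 2*(0 + 0) = 2*0 = 0)
(((5*(-3))*3)*(-205))*x = (((5*(-3))*3)*(-205))*0 = (-15*3*(-205))*0 = -45*(-205)*0 = 9225*0 = 0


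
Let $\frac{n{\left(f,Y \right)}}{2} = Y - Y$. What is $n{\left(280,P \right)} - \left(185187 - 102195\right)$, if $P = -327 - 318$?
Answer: $-82992$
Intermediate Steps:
$P = -645$
$n{\left(f,Y \right)} = 0$ ($n{\left(f,Y \right)} = 2 \left(Y - Y\right) = 2 \cdot 0 = 0$)
$n{\left(280,P \right)} - \left(185187 - 102195\right) = 0 - \left(185187 - 102195\right) = 0 - 82992 = -82992$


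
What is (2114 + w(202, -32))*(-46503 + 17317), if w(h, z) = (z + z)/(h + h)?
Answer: -6231152628/101 ≈ -6.1695e+7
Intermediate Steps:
w(h, z) = z/h (w(h, z) = (2*z)/((2*h)) = (2*z)*(1/(2*h)) = z/h)
(2114 + w(202, -32))*(-46503 + 17317) = (2114 - 32/202)*(-46503 + 17317) = (2114 - 32*1/202)*(-29186) = (2114 - 16/101)*(-29186) = (213498/101)*(-29186) = -6231152628/101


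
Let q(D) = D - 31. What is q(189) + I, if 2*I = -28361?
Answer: -28045/2 ≈ -14023.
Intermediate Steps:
q(D) = -31 + D
I = -28361/2 (I = (½)*(-28361) = -28361/2 ≈ -14181.)
q(189) + I = (-31 + 189) - 28361/2 = 158 - 28361/2 = -28045/2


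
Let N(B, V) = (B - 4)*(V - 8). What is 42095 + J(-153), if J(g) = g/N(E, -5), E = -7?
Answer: 6019432/143 ≈ 42094.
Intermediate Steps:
N(B, V) = (-8 + V)*(-4 + B) (N(B, V) = (-4 + B)*(-8 + V) = (-8 + V)*(-4 + B))
J(g) = g/143 (J(g) = g/(32 - 8*(-7) - 4*(-5) - 7*(-5)) = g/(32 + 56 + 20 + 35) = g/143)
42095 + J(-153) = 42095 + (1/143)*(-153) = 42095 - 153/143 = 6019432/143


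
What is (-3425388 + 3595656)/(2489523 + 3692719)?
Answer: 85134/3091121 ≈ 0.027541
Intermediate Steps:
(-3425388 + 3595656)/(2489523 + 3692719) = 170268/6182242 = 170268*(1/6182242) = 85134/3091121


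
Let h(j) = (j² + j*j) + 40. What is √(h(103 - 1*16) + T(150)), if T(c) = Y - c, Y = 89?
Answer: √15117 ≈ 122.95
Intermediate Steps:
T(c) = 89 - c
h(j) = 40 + 2*j² (h(j) = (j² + j²) + 40 = 2*j² + 40 = 40 + 2*j²)
√(h(103 - 1*16) + T(150)) = √((40 + 2*(103 - 1*16)²) + (89 - 1*150)) = √((40 + 2*(103 - 16)²) + (89 - 150)) = √((40 + 2*87²) - 61) = √((40 + 2*7569) - 61) = √((40 + 15138) - 61) = √(15178 - 61) = √15117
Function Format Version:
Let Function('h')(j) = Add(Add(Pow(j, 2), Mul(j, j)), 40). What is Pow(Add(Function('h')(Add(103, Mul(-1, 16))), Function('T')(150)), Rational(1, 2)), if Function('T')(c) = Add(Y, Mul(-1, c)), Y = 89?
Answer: Pow(15117, Rational(1, 2)) ≈ 122.95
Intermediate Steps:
Function('T')(c) = Add(89, Mul(-1, c))
Function('h')(j) = Add(40, Mul(2, Pow(j, 2))) (Function('h')(j) = Add(Add(Pow(j, 2), Pow(j, 2)), 40) = Add(Mul(2, Pow(j, 2)), 40) = Add(40, Mul(2, Pow(j, 2))))
Pow(Add(Function('h')(Add(103, Mul(-1, 16))), Function('T')(150)), Rational(1, 2)) = Pow(Add(Add(40, Mul(2, Pow(Add(103, Mul(-1, 16)), 2))), Add(89, Mul(-1, 150))), Rational(1, 2)) = Pow(Add(Add(40, Mul(2, Pow(Add(103, -16), 2))), Add(89, -150)), Rational(1, 2)) = Pow(Add(Add(40, Mul(2, Pow(87, 2))), -61), Rational(1, 2)) = Pow(Add(Add(40, Mul(2, 7569)), -61), Rational(1, 2)) = Pow(Add(Add(40, 15138), -61), Rational(1, 2)) = Pow(Add(15178, -61), Rational(1, 2)) = Pow(15117, Rational(1, 2))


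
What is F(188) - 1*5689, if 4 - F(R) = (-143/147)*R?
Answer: -808811/147 ≈ -5502.1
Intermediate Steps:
F(R) = 4 + 143*R/147 (F(R) = 4 - (-143/147)*R = 4 - (-143*1/147)*R = 4 - (-143)*R/147 = 4 + 143*R/147)
F(188) - 1*5689 = (4 + (143/147)*188) - 1*5689 = (4 + 26884/147) - 5689 = 27472/147 - 5689 = -808811/147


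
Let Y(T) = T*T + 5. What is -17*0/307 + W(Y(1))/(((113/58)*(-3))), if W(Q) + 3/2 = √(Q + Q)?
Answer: 29/113 - 116*√3/339 ≈ -0.33604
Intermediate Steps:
Y(T) = 5 + T² (Y(T) = T² + 5 = 5 + T²)
W(Q) = -3/2 + √2*√Q (W(Q) = -3/2 + √(Q + Q) = -3/2 + √(2*Q) = -3/2 + √2*√Q)
-17*0/307 + W(Y(1))/(((113/58)*(-3))) = -17*0/307 + (-3/2 + √2*√(5 + 1²))/(((113/58)*(-3))) = 0*(1/307) + (-3/2 + √2*√(5 + 1))/(((113*(1/58))*(-3))) = 0 + (-3/2 + √2*√6)/(((113/58)*(-3))) = 0 + (-3/2 + 2*√3)/(-339/58) = 0 + (-3/2 + 2*√3)*(-58/339) = 0 + (29/113 - 116*√3/339) = 29/113 - 116*√3/339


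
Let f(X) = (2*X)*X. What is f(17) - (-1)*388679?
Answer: 389257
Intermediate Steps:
f(X) = 2*X²
f(17) - (-1)*388679 = 2*17² - (-1)*388679 = 2*289 - 1*(-388679) = 578 + 388679 = 389257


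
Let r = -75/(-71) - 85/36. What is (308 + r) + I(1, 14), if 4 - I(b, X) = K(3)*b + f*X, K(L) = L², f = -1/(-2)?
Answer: 753241/2556 ≈ 294.70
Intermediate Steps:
f = ½ (f = -1*(-½) = ½ ≈ 0.50000)
r = -3335/2556 (r = -75*(-1/71) - 85*1/36 = 75/71 - 85/36 = -3335/2556 ≈ -1.3048)
I(b, X) = 4 - 9*b - X/2 (I(b, X) = 4 - (3²*b + X/2) = 4 - (9*b + X/2) = 4 - (X/2 + 9*b) = 4 + (-9*b - X/2) = 4 - 9*b - X/2)
(308 + r) + I(1, 14) = (308 - 3335/2556) + (4 - 9*1 - ½*14) = 783913/2556 + (4 - 9 - 7) = 783913/2556 - 12 = 753241/2556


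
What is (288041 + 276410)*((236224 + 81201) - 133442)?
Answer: 103849388333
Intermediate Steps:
(288041 + 276410)*((236224 + 81201) - 133442) = 564451*(317425 - 133442) = 564451*183983 = 103849388333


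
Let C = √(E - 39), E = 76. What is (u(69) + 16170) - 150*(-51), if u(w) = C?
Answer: 23820 + √37 ≈ 23826.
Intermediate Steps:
C = √37 (C = √(76 - 39) = √37 ≈ 6.0828)
u(w) = √37
(u(69) + 16170) - 150*(-51) = (√37 + 16170) - 150*(-51) = (16170 + √37) + 7650 = 23820 + √37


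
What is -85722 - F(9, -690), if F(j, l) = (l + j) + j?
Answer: -85050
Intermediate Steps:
F(j, l) = l + 2*j (F(j, l) = (j + l) + j = l + 2*j)
-85722 - F(9, -690) = -85722 - (-690 + 2*9) = -85722 - (-690 + 18) = -85722 - 1*(-672) = -85722 + 672 = -85050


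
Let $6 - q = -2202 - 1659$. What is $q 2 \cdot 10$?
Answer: $77340$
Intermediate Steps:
$q = 3867$ ($q = 6 - \left(-2202 - 1659\right) = 6 - -3861 = 6 + 3861 = 3867$)
$q 2 \cdot 10 = 3867 \cdot 2 \cdot 10 = 3867 \cdot 20 = 77340$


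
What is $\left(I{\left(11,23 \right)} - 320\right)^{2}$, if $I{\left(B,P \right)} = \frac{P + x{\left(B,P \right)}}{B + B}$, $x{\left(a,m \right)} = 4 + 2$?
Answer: $\frac{49154121}{484} \approx 1.0156 \cdot 10^{5}$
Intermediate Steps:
$x{\left(a,m \right)} = 6$
$I{\left(B,P \right)} = \frac{6 + P}{2 B}$ ($I{\left(B,P \right)} = \frac{P + 6}{B + B} = \frac{6 + P}{2 B}$)
$\left(I{\left(11,23 \right)} - 320\right)^{2} = \left(\frac{6 + 23}{2 \cdot 11} - 320\right)^{2} = \left(\frac{1}{2} \cdot \frac{1}{11} \cdot 29 - 320\right)^{2} = \left(\frac{29}{22} - 320\right)^{2} = \left(- \frac{7011}{22}\right)^{2} = \frac{49154121}{484}$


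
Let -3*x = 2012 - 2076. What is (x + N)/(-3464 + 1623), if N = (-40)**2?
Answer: -4864/5523 ≈ -0.88068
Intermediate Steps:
x = 64/3 (x = -(2012 - 2076)/3 = -1/3*(-64) = 64/3 ≈ 21.333)
N = 1600
(x + N)/(-3464 + 1623) = (64/3 + 1600)/(-3464 + 1623) = (4864/3)/(-1841) = (4864/3)*(-1/1841) = -4864/5523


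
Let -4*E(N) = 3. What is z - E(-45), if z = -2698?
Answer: -10789/4 ≈ -2697.3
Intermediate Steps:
E(N) = -3/4 (E(N) = -1/4*3 = -3/4)
z - E(-45) = -2698 - 1*(-3/4) = -2698 + 3/4 = -10789/4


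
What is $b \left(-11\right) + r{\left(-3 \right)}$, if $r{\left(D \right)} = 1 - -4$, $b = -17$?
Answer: $192$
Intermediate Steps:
$r{\left(D \right)} = 5$ ($r{\left(D \right)} = 1 + 4 = 5$)
$b \left(-11\right) + r{\left(-3 \right)} = \left(-17\right) \left(-11\right) + 5 = 187 + 5 = 192$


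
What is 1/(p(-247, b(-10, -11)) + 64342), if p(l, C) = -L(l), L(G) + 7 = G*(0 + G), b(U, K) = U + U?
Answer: 1/3340 ≈ 0.00029940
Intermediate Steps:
b(U, K) = 2*U
L(G) = -7 + G² (L(G) = -7 + G*(0 + G) = -7 + G*G = -7 + G²)
p(l, C) = 7 - l² (p(l, C) = -(-7 + l²) = 7 - l²)
1/(p(-247, b(-10, -11)) + 64342) = 1/((7 - 1*(-247)²) + 64342) = 1/((7 - 1*61009) + 64342) = 1/((7 - 61009) + 64342) = 1/(-61002 + 64342) = 1/3340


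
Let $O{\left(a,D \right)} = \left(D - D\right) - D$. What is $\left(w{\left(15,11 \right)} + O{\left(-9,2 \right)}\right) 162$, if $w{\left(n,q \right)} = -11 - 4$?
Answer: $-2754$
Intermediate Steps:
$w{\left(n,q \right)} = -15$ ($w{\left(n,q \right)} = -11 - 4 = -15$)
$O{\left(a,D \right)} = - D$ ($O{\left(a,D \right)} = 0 - D = - D$)
$\left(w{\left(15,11 \right)} + O{\left(-9,2 \right)}\right) 162 = \left(-15 - 2\right) 162 = \left(-17\right) 162 = -2754$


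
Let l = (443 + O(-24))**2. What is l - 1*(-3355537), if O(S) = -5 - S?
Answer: 3568981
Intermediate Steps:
l = 213444 (l = (443 + (-5 - 1*(-24)))**2 = (443 + (-5 + 24))**2 = (443 + 19)**2 = 462**2 = 213444)
l - 1*(-3355537) = 213444 - 1*(-3355537) = 213444 + 3355537 = 3568981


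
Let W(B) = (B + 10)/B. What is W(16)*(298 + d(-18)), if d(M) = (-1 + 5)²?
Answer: 2041/4 ≈ 510.25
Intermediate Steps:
d(M) = 16 (d(M) = 4² = 16)
W(B) = (10 + B)/B
W(16)*(298 + d(-18)) = ((10 + 16)/16)*(298 + 16) = ((1/16)*26)*314 = (13/8)*314 = 2041/4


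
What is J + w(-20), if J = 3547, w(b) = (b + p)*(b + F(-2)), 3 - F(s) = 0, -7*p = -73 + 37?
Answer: 26597/7 ≈ 3799.6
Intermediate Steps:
p = 36/7 (p = -(-73 + 37)/7 = -1/7*(-36) = 36/7 ≈ 5.1429)
F(s) = 3 (F(s) = 3 - 1*0 = 3 + 0 = 3)
w(b) = (3 + b)*(36/7 + b) (w(b) = (b + 36/7)*(b + 3) = (36/7 + b)*(3 + b) = (3 + b)*(36/7 + b))
J + w(-20) = 3547 + (108/7 + (-20)**2 + (57/7)*(-20)) = 3547 + (108/7 + 400 - 1140/7) = 3547 + 1768/7 = 26597/7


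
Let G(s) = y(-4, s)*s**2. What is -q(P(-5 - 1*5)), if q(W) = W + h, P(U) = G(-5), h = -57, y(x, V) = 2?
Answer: 7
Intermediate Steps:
G(s) = 2*s**2
P(U) = 50 (P(U) = 2*(-5)**2 = 2*25 = 50)
q(W) = -57 + W (q(W) = W - 57 = -57 + W)
-q(P(-5 - 1*5)) = -(-57 + 50) = -1*(-7) = 7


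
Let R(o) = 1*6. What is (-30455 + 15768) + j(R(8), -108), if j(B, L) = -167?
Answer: -14854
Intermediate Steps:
R(o) = 6
(-30455 + 15768) + j(R(8), -108) = (-30455 + 15768) - 167 = -14687 - 167 = -14854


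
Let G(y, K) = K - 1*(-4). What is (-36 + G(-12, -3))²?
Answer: 1225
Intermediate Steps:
G(y, K) = 4 + K (G(y, K) = K + 4 = 4 + K)
(-36 + G(-12, -3))² = (-36 + (4 - 3))² = (-36 + 1)² = (-35)² = 1225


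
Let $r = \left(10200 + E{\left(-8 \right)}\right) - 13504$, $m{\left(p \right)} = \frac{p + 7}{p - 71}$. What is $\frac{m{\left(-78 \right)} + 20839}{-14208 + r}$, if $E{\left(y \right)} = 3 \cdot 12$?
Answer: $- \frac{1552541}{1301962} \approx -1.1925$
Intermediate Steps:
$m{\left(p \right)} = \frac{7 + p}{-71 + p}$
$E{\left(y \right)} = 36$
$r = -3268$ ($r = \left(10200 + 36\right) - 13504 = 10236 - 13504 = -3268$)
$\frac{m{\left(-78 \right)} + 20839}{-14208 + r} = \frac{\frac{7 - 78}{-71 - 78} + 20839}{-14208 - 3268} = \frac{\frac{1}{-149} \left(-71\right) + 20839}{-17476} = \left(\left(- \frac{1}{149}\right) \left(-71\right) + 20839\right) \left(- \frac{1}{17476}\right) = \left(\frac{71}{149} + 20839\right) \left(- \frac{1}{17476}\right) = \frac{3105082}{149} \left(- \frac{1}{17476}\right) = - \frac{1552541}{1301962}$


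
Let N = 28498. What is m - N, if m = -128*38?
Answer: -33362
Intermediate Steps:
m = -4864
m - N = -4864 - 1*28498 = -4864 - 28498 = -33362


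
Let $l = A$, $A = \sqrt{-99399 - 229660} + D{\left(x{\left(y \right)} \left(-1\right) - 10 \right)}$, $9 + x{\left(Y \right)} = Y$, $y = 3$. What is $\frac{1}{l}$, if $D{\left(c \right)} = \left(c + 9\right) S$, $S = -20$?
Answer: $- \frac{100}{339059} - \frac{i \sqrt{329059}}{339059} \approx -0.00029493 - 0.0016918 i$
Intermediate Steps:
$x{\left(Y \right)} = -9 + Y$
$D{\left(c \right)} = -180 - 20 c$ ($D{\left(c \right)} = \left(c + 9\right) \left(-20\right) = \left(9 + c\right) \left(-20\right) = -180 - 20 c$)
$A = -100 + i \sqrt{329059}$ ($A = \sqrt{-99399 - 229660} - \left(180 + 20 \left(\left(-9 + 3\right) \left(-1\right) - 10\right)\right) = \sqrt{-329059} - \left(180 + 20 \left(\left(-6\right) \left(-1\right) - 10\right)\right) = i \sqrt{329059} - \left(180 + 20 \left(6 - 10\right)\right) = i \sqrt{329059} - 100 = -100 + i \sqrt{329059} \approx -100.0 + 573.64 i$)
$l = -100 + i \sqrt{329059} \approx -100.0 + 573.64 i$
$\frac{1}{l} = \frac{1}{-100 + i \sqrt{329059}}$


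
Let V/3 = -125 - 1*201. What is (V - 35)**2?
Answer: 1026169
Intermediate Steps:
V = -978 (V = 3*(-125 - 1*201) = 3*(-125 - 201) = 3*(-326) = -978)
(V - 35)**2 = (-978 - 35)**2 = (-1013)**2 = 1026169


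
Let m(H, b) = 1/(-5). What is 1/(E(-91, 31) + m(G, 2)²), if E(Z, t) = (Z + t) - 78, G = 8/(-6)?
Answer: -25/3449 ≈ -0.0072485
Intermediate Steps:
G = -4/3 (G = 8*(-⅙) = -4/3 ≈ -1.3333)
m(H, b) = -⅕
E(Z, t) = -78 + Z + t
1/(E(-91, 31) + m(G, 2)²) = 1/((-78 - 91 + 31) + (-⅕)²) = 1/(-138 + 1/25) = 1/(-3449/25) = -25/3449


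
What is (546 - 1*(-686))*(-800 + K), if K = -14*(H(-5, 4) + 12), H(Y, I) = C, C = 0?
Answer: -1192576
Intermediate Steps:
H(Y, I) = 0
K = -168 (K = -14*(0 + 12) = -14*12 = -168)
(546 - 1*(-686))*(-800 + K) = (546 - 1*(-686))*(-800 - 168) = (546 + 686)*(-968) = 1232*(-968) = -1192576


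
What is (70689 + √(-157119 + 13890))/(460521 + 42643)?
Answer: 70689/503164 + I*√143229/503164 ≈ 0.14049 + 0.00075215*I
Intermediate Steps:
(70689 + √(-157119 + 13890))/(460521 + 42643) = (70689 + √(-143229))/503164 = (70689 + I*√143229)*(1/503164) = 70689/503164 + I*√143229/503164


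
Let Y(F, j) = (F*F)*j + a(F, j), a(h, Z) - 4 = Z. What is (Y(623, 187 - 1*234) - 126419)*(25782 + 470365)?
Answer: -9113488573175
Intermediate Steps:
a(h, Z) = 4 + Z
Y(F, j) = 4 + j + j*F² (Y(F, j) = (F*F)*j + (4 + j) = F²*j + (4 + j) = j*F² + (4 + j) = 4 + j + j*F²)
(Y(623, 187 - 1*234) - 126419)*(25782 + 470365) = ((4 + (187 - 1*234) + (187 - 1*234)*623²) - 126419)*(25782 + 470365) = ((4 + (187 - 234) + (187 - 234)*388129) - 126419)*496147 = ((4 - 47 - 47*388129) - 126419)*496147 = ((4 - 47 - 18242063) - 126419)*496147 = (-18242106 - 126419)*496147 = -18368525*496147 = -9113488573175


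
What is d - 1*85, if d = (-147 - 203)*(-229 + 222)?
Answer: 2365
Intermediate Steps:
d = 2450 (d = -350*(-7) = 2450)
d - 1*85 = 2450 - 1*85 = 2450 - 85 = 2365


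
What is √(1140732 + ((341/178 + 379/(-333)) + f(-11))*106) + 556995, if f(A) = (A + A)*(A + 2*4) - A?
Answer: 556995 + 7*√2288447789657/9879 ≈ 5.5807e+5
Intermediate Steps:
f(A) = -A + 2*A*(8 + A) (f(A) = (2*A)*(A + 8) - A = (2*A)*(8 + A) - A = 2*A*(8 + A) - A = -A + 2*A*(8 + A))
√(1140732 + ((341/178 + 379/(-333)) + f(-11))*106) + 556995 = √(1140732 + ((341/178 + 379/(-333)) - 11*(15 + 2*(-11)))*106) + 556995 = √(1140732 + ((341*(1/178) + 379*(-1/333)) - 11*(15 - 22))*106) + 556995 = √(1140732 + ((341/178 - 379/333) - 11*(-7))*106) + 556995 = √(1140732 + (46091/59274 + 77)*106) + 556995 = √(1140732 + (4610189/59274)*106) + 556995 = √(1140732 + 244340017/29637) + 556995 = √(34052214301/29637) + 556995 = 7*√2288447789657/9879 + 556995 = 556995 + 7*√2288447789657/9879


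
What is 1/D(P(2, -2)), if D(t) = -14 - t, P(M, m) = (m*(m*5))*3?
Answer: -1/74 ≈ -0.013514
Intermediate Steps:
P(M, m) = 15*m**2 (P(M, m) = (m*(5*m))*3 = (5*m**2)*3 = 15*m**2)
1/D(P(2, -2)) = 1/(-14 - 15*(-2)**2) = 1/(-14 - 15*4) = 1/(-14 - 1*60) = 1/(-14 - 60) = 1/(-74) = -1/74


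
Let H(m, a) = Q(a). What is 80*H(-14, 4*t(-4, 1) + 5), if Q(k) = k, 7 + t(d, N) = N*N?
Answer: -1520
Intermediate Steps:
t(d, N) = -7 + N² (t(d, N) = -7 + N*N = -7 + N²)
H(m, a) = a
80*H(-14, 4*t(-4, 1) + 5) = 80*(4*(-7 + 1²) + 5) = 80*(4*(-7 + 1) + 5) = 80*(4*(-6) + 5) = 80*(-24 + 5) = 80*(-19) = -1520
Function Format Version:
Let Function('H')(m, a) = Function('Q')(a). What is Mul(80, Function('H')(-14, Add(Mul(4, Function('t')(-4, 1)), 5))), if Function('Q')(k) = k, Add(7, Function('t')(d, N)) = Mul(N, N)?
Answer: -1520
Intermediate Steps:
Function('t')(d, N) = Add(-7, Pow(N, 2)) (Function('t')(d, N) = Add(-7, Mul(N, N)) = Add(-7, Pow(N, 2)))
Function('H')(m, a) = a
Mul(80, Function('H')(-14, Add(Mul(4, Function('t')(-4, 1)), 5))) = Mul(80, Add(Mul(4, Add(-7, Pow(1, 2))), 5)) = Mul(80, Add(Mul(4, Add(-7, 1)), 5)) = Mul(80, Add(Mul(4, -6), 5)) = Mul(80, Add(-24, 5)) = Mul(80, -19) = -1520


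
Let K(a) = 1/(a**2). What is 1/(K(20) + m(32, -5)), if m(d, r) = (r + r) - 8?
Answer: -400/7199 ≈ -0.055563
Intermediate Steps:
m(d, r) = -8 + 2*r (m(d, r) = 2*r - 8 = -8 + 2*r)
K(a) = a**(-2)
1/(K(20) + m(32, -5)) = 1/(20**(-2) + (-8 + 2*(-5))) = 1/(1/400 + (-8 - 10)) = 1/(1/400 - 18) = 1/(-7199/400) = -400/7199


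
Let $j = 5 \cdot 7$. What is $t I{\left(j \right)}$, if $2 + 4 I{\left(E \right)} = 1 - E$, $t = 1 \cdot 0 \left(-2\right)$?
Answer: $0$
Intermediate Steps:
$t = 0$ ($t = 0 \left(-2\right) = 0$)
$j = 35$
$I{\left(E \right)} = - \frac{1}{4} - \frac{E}{4}$ ($I{\left(E \right)} = - \frac{1}{2} + \frac{1 - E}{4} = - \frac{1}{2} - \left(- \frac{1}{4} + \frac{E}{4}\right) = - \frac{1}{4} - \frac{E}{4}$)
$t I{\left(j \right)} = 0 \left(- \frac{1}{4} - \frac{35}{4}\right) = 0 \left(-9\right) = 0$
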